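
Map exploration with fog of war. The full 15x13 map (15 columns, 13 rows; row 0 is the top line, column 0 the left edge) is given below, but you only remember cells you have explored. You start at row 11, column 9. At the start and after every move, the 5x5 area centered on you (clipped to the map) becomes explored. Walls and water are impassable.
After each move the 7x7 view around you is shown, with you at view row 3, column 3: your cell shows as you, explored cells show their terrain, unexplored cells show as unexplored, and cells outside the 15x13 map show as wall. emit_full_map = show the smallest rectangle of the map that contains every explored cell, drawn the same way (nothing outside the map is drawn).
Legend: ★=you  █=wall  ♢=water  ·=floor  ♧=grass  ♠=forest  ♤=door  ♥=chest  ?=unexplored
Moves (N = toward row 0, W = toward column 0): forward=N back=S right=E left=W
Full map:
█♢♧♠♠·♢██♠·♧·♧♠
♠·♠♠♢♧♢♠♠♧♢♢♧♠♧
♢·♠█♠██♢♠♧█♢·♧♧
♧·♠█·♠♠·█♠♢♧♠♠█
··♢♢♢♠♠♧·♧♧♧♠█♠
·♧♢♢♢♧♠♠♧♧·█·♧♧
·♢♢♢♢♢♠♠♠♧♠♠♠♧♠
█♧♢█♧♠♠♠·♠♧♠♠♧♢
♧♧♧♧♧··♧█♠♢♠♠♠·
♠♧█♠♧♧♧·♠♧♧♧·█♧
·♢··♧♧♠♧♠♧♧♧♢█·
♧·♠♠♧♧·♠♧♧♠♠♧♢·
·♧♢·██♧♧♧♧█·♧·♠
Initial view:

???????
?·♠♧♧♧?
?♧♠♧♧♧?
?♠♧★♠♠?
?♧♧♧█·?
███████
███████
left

???????
?♧·♠♧♧♧
?♠♧♠♧♧♧
?·♠★♧♠♠
?♧♧♧♧█·
███████
███████

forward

???????
?·♧█♠♢?
?♧·♠♧♧♧
?♠♧★♧♧♧
?·♠♧♧♠♠
?♧♧♧♧█·
███████

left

???????
?··♧█♠♢
?♧♧·♠♧♧
?♧♠★♠♧♧
?♧·♠♧♧♠
?█♧♧♧♧█
███████

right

???????
··♧█♠♢?
♧♧·♠♧♧♧
♧♠♧★♧♧♧
♧·♠♧♧♠♠
█♧♧♧♧█·
███████

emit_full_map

··♧█♠♢?
♧♧·♠♧♧♧
♧♠♧★♧♧♧
♧·♠♧♧♠♠
█♧♧♧♧█·

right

???????
·♧█♠♢♠?
♧·♠♧♧♧?
♠♧♠★♧♧?
·♠♧♧♠♠?
♧♧♧♧█·?
███████

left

???????
··♧█♠♢♠
♧♧·♠♧♧♧
♧♠♧★♧♧♧
♧·♠♧♧♠♠
█♧♧♧♧█·
███████

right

???????
·♧█♠♢♠?
♧·♠♧♧♧?
♠♧♠★♧♧?
·♠♧♧♠♠?
♧♧♧♧█·?
███████

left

???????
··♧█♠♢♠
♧♧·♠♧♧♧
♧♠♧★♧♧♧
♧·♠♧♧♠♠
█♧♧♧♧█·
███████

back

··♧█♠♢♠
♧♧·♠♧♧♧
♧♠♧♠♧♧♧
♧·♠★♧♠♠
█♧♧♧♧█·
███████
███████


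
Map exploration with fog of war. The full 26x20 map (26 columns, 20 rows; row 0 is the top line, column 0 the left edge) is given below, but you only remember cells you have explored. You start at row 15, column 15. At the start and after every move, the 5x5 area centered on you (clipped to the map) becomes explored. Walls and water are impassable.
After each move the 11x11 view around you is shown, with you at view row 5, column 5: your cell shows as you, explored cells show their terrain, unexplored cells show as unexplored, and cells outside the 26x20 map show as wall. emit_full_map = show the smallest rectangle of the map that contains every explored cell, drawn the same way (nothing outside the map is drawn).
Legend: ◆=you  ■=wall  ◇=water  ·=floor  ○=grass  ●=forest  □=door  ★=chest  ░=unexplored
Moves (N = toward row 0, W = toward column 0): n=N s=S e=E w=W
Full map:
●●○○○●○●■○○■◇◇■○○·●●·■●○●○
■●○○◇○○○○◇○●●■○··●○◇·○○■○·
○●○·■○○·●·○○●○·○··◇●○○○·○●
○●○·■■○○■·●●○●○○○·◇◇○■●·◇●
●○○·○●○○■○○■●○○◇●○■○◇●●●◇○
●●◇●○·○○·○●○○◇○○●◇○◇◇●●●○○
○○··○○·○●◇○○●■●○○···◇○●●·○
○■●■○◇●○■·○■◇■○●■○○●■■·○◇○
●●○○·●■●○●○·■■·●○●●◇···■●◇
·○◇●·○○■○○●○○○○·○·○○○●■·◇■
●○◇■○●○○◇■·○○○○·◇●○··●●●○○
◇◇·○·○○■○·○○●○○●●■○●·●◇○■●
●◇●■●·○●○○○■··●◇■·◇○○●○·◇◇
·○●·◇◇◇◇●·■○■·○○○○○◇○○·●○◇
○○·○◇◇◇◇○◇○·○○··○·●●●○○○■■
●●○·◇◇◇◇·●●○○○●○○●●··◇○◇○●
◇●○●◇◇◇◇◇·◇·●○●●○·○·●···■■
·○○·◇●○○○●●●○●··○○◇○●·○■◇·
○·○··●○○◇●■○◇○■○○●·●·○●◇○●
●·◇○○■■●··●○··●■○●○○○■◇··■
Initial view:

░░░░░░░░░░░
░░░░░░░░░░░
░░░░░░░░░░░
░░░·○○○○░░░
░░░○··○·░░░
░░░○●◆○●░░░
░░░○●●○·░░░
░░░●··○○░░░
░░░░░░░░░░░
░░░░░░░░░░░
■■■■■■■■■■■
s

░░░░░░░░░░░
░░░░░░░░░░░
░░░·○○○○░░░
░░░○··○·░░░
░░░○●○○●░░░
░░░○●◆○·░░░
░░░●··○○░░░
░░░○■○○●░░░
░░░░░░░░░░░
■■■■■■■■■■■
■■■■■■■■■■■

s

░░░░░░░░░░░
░░░·○○○○░░░
░░░○··○·░░░
░░░○●○○●░░░
░░░○●●○·░░░
░░░●·◆○○░░░
░░░○■○○●░░░
░░░·●■○●░░░
■■■■■■■■■■■
■■■■■■■■■■■
■■■■■■■■■■■

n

░░░░░░░░░░░
░░░░░░░░░░░
░░░·○○○○░░░
░░░○··○·░░░
░░░○●○○●░░░
░░░○●◆○·░░░
░░░●··○○░░░
░░░○■○○●░░░
░░░·●■○●░░░
■■■■■■■■■■■
■■■■■■■■■■■

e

░░░░░░░░░░░
░░░░░░░░░░░
░░·○○○○░░░░
░░○··○·●░░░
░░○●○○●●░░░
░░○●●◆·○░░░
░░●··○○◇░░░
░░○■○○●·░░░
░░·●■○●░░░░
■■■■■■■■■■■
■■■■■■■■■■■

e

░░░░░░░░░░░
░░░░░░░░░░░
░·○○○○░░░░░
░○··○·●●░░░
░○●○○●●·░░░
░○●●○◆○·░░░
░●··○○◇○░░░
░○■○○●·●░░░
░·●■○●░░░░░
■■■■■■■■■■■
■■■■■■■■■■■

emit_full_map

·○○○○░░
○··○·●●
○●○○●●·
○●●○◆○·
●··○○◇○
○■○○●·●
·●■○●░░

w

░░░░░░░░░░░
░░░░░░░░░░░
░░·○○○○░░░░
░░○··○·●●░░
░░○●○○●●·░░
░░○●●◆·○·░░
░░●··○○◇○░░
░░○■○○●·●░░
░░·●■○●░░░░
■■■■■■■■■■■
■■■■■■■■■■■

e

░░░░░░░░░░░
░░░░░░░░░░░
░·○○○○░░░░░
░○··○·●●░░░
░○●○○●●·░░░
░○●●○◆○·░░░
░●··○○◇○░░░
░○■○○●·●░░░
░·●■○●░░░░░
■■■■■■■■■■■
■■■■■■■■■■■

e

░░░░░░░░░░░
░░░░░░░░░░░
·○○○○░░░░░░
○··○·●●●░░░
○●○○●●··░░░
○●●○·◆·●░░░
●··○○◇○●░░░
○■○○●·●·░░░
·●■○●░░░░░░
■■■■■■■■■■■
■■■■■■■■■■■

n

░░░░░░░░░░░
░░░░░░░░░░░
░░░░░░░░░░░
·○○○○○◇○░░░
○··○·●●●░░░
○●○○●◆··░░░
○●●○·○·●░░░
●··○○◇○●░░░
○■○○●·●·░░░
·●■○●░░░░░░
■■■■■■■■■■■

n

░░░░░░░░░░░
░░░░░░░░░░░
░░░░░░░░░░░
░░░■·◇○○░░░
·○○○○○◇○░░░
○··○·◆●●░░░
○●○○●●··░░░
○●●○·○·●░░░
●··○○◇○●░░░
○■○○●·●·░░░
·●■○●░░░░░░

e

░░░░░░░░░░░
░░░░░░░░░░░
░░░░░░░░░░░
░░■·◇○○●░░░
○○○○○◇○○░░░
··○·●◆●○░░░
●○○●●··◇░░░
●●○·○·●·░░░
··○○◇○●░░░░
■○○●·●·░░░░
●■○●░░░░░░░

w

░░░░░░░░░░░
░░░░░░░░░░░
░░░░░░░░░░░
░░░■·◇○○●░░
·○○○○○◇○○░░
○··○·◆●●○░░
○●○○●●··◇░░
○●●○·○·●·░░
●··○○◇○●░░░
○■○○●·●·░░░
·●■○●░░░░░░

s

░░░░░░░░░░░
░░░░░░░░░░░
░░░■·◇○○●░░
·○○○○○◇○○░░
○··○·●●●○░░
○●○○●◆··◇░░
○●●○·○·●·░░
●··○○◇○●░░░
○■○○●·●·░░░
·●■○●░░░░░░
■■■■■■■■■■■

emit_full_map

░░░■·◇○○●
·○○○○○◇○○
○··○·●●●○
○●○○●◆··◇
○●●○·○·●·
●··○○◇○●░
○■○○●·●·░
·●■○●░░░░

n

░░░░░░░░░░░
░░░░░░░░░░░
░░░░░░░░░░░
░░░■·◇○○●░░
·○○○○○◇○○░░
○··○·◆●●○░░
○●○○●●··◇░░
○●●○·○·●·░░
●··○○◇○●░░░
○■○○●·●·░░░
·●■○●░░░░░░

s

░░░░░░░░░░░
░░░░░░░░░░░
░░░■·◇○○●░░
·○○○○○◇○○░░
○··○·●●●○░░
○●○○●◆··◇░░
○●●○·○·●·░░
●··○○◇○●░░░
○■○○●·●·░░░
·●■○●░░░░░░
■■■■■■■■■■■

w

░░░░░░░░░░░
░░░░░░░░░░░
░░░░■·◇○○●░
░·○○○○○◇○○░
░○··○·●●●○░
░○●○○◆●··◇░
░○●●○·○·●·░
░●··○○◇○●░░
░○■○○●·●·░░
░·●■○●░░░░░
■■■■■■■■■■■

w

░░░░░░░░░░░
░░░░░░░░░░░
░░░░░■·◇○○●
░░·○○○○○◇○○
░░○··○·●●●○
░░○●○◆●●··◇
░░○●●○·○·●·
░░●··○○◇○●░
░░○■○○●·●·░
░░·●■○●░░░░
■■■■■■■■■■■

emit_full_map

░░░■·◇○○●
·○○○○○◇○○
○··○·●●●○
○●○◆●●··◇
○●●○·○·●·
●··○○◇○●░
○■○○●·●·░
·●■○●░░░░

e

░░░░░░░░░░░
░░░░░░░░░░░
░░░░■·◇○○●░
░·○○○○○◇○○░
░○··○·●●●○░
░○●○○◆●··◇░
░○●●○·○·●·░
░●··○○◇○●░░
░○■○○●·●·░░
░·●■○●░░░░░
■■■■■■■■■■■


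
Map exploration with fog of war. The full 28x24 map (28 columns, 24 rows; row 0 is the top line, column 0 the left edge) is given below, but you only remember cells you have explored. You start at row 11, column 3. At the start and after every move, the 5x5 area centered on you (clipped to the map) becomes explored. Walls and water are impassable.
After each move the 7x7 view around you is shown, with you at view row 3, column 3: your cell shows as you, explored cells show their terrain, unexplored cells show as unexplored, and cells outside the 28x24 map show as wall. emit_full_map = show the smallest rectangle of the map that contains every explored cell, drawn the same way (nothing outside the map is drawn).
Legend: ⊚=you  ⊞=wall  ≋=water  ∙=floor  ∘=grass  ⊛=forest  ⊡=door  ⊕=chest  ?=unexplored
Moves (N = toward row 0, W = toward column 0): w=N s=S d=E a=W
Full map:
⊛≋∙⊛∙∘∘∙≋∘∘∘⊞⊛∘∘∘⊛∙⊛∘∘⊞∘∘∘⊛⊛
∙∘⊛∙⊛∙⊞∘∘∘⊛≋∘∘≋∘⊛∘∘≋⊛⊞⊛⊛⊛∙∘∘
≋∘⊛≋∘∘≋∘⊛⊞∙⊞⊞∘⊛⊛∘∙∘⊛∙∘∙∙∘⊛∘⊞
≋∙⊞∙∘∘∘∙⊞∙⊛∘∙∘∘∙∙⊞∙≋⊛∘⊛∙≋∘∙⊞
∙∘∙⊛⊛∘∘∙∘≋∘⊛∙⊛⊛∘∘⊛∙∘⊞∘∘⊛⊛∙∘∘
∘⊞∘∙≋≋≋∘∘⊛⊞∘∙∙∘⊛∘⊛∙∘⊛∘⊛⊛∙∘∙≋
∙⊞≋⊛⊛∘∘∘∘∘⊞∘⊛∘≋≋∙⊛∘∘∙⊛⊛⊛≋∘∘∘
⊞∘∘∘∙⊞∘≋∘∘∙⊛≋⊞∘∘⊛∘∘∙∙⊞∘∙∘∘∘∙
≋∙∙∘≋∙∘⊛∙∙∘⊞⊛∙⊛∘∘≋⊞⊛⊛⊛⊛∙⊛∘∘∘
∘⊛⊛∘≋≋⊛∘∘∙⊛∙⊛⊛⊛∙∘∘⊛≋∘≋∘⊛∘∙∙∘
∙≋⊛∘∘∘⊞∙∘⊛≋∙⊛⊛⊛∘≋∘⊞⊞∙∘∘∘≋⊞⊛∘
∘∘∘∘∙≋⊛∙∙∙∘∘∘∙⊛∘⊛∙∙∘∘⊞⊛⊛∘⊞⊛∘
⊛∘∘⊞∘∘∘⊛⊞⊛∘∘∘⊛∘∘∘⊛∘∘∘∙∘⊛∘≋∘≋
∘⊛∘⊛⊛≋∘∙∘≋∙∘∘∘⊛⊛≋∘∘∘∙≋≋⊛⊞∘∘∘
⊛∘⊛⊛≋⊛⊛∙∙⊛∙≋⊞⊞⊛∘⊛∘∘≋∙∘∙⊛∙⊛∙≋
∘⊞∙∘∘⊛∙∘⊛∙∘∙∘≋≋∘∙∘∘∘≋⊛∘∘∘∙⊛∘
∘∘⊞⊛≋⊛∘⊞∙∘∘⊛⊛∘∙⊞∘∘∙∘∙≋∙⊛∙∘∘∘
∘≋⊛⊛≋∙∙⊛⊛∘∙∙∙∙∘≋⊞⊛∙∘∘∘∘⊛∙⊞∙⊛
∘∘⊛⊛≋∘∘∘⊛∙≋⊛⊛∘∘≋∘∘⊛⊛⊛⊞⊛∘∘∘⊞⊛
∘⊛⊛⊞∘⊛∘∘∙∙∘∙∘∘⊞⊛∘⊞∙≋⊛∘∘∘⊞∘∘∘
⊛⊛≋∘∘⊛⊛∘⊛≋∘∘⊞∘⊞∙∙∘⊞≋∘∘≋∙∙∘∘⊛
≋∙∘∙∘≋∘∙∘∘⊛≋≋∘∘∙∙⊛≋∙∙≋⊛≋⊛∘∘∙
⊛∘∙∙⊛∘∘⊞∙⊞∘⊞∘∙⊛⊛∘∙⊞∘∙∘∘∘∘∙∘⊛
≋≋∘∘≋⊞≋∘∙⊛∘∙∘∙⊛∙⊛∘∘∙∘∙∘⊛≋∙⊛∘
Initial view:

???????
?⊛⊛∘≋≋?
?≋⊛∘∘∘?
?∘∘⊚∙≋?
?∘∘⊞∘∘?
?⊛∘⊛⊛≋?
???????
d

???????
⊛⊛∘≋≋⊛?
≋⊛∘∘∘⊞?
∘∘∘⊚≋⊛?
∘∘⊞∘∘∘?
⊛∘⊛⊛≋∘?
???????

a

???????
?⊛⊛∘≋≋⊛
?≋⊛∘∘∘⊞
?∘∘⊚∙≋⊛
?∘∘⊞∘∘∘
?⊛∘⊛⊛≋∘
???????

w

???????
?∙∙∘≋∙?
?⊛⊛∘≋≋⊛
?≋⊛⊚∘∘⊞
?∘∘∘∙≋⊛
?∘∘⊞∘∘∘
?⊛∘⊛⊛≋∘

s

?∙∙∘≋∙?
?⊛⊛∘≋≋⊛
?≋⊛∘∘∘⊞
?∘∘⊚∙≋⊛
?∘∘⊞∘∘∘
?⊛∘⊛⊛≋∘
???????

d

∙∙∘≋∙??
⊛⊛∘≋≋⊛?
≋⊛∘∘∘⊞?
∘∘∘⊚≋⊛?
∘∘⊞∘∘∘?
⊛∘⊛⊛≋∘?
???????

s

⊛⊛∘≋≋⊛?
≋⊛∘∘∘⊞?
∘∘∘∙≋⊛?
∘∘⊞⊚∘∘?
⊛∘⊛⊛≋∘?
?⊛⊛≋⊛⊛?
???????

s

≋⊛∘∘∘⊞?
∘∘∘∙≋⊛?
∘∘⊞∘∘∘?
⊛∘⊛⊚≋∘?
?⊛⊛≋⊛⊛?
?∙∘∘⊛∙?
???????

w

⊛⊛∘≋≋⊛?
≋⊛∘∘∘⊞?
∘∘∘∙≋⊛?
∘∘⊞⊚∘∘?
⊛∘⊛⊛≋∘?
?⊛⊛≋⊛⊛?
?∙∘∘⊛∙?

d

⊛∘≋≋⊛??
⊛∘∘∘⊞∙?
∘∘∙≋⊛∙?
∘⊞∘⊚∘⊛?
∘⊛⊛≋∘∙?
⊛⊛≋⊛⊛∙?
∙∘∘⊛∙??

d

∘≋≋⊛???
∘∘∘⊞∙∘?
∘∙≋⊛∙∙?
⊞∘∘⊚⊛⊞?
⊛⊛≋∘∙∘?
⊛≋⊛⊛∙∙?
∘∘⊛∙???

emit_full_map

∙∙∘≋∙???
⊛⊛∘≋≋⊛??
≋⊛∘∘∘⊞∙∘
∘∘∘∙≋⊛∙∙
∘∘⊞∘∘⊚⊛⊞
⊛∘⊛⊛≋∘∙∘
?⊛⊛≋⊛⊛∙∙
?∙∘∘⊛∙??

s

∘∘∘⊞∙∘?
∘∙≋⊛∙∙?
⊞∘∘∘⊛⊞?
⊛⊛≋⊚∙∘?
⊛≋⊛⊛∙∙?
∘∘⊛∙∘⊛?
???????

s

∘∙≋⊛∙∙?
⊞∘∘∘⊛⊞?
⊛⊛≋∘∙∘?
⊛≋⊛⊚∙∙?
∘∘⊛∙∘⊛?
?≋⊛∘⊞∙?
???????

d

∙≋⊛∙∙??
∘∘∘⊛⊞⊛?
⊛≋∘∙∘≋?
≋⊛⊛⊚∙⊛?
∘⊛∙∘⊛∙?
≋⊛∘⊞∙∘?
???????

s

∘∘∘⊛⊞⊛?
⊛≋∘∙∘≋?
≋⊛⊛∙∙⊛?
∘⊛∙⊚⊛∙?
≋⊛∘⊞∙∘?
?∙∙⊛⊛∘?
???????

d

∘∘⊛⊞⊛??
≋∘∙∘≋∙?
⊛⊛∙∙⊛∙?
⊛∙∘⊚∙∘?
⊛∘⊞∙∘∘?
∙∙⊛⊛∘∙?
???????

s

≋∘∙∘≋∙?
⊛⊛∙∙⊛∙?
⊛∙∘⊛∙∘?
⊛∘⊞⊚∘∘?
∙∙⊛⊛∘∙?
?∘∘⊛∙≋?
???????

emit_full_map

∙∙∘≋∙?????
⊛⊛∘≋≋⊛????
≋⊛∘∘∘⊞∙∘??
∘∘∘∙≋⊛∙∙??
∘∘⊞∘∘∘⊛⊞⊛?
⊛∘⊛⊛≋∘∙∘≋∙
?⊛⊛≋⊛⊛∙∙⊛∙
?∙∘∘⊛∙∘⊛∙∘
???≋⊛∘⊞⊚∘∘
????∙∙⊛⊛∘∙
?????∘∘⊛∙≋

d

∘∙∘≋∙??
⊛∙∙⊛∙≋?
∙∘⊛∙∘∙?
∘⊞∙⊚∘⊛?
∙⊛⊛∘∙∙?
∘∘⊛∙≋⊛?
???????

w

∘⊛⊞⊛???
∘∙∘≋∙∘?
⊛∙∙⊛∙≋?
∙∘⊛⊚∘∙?
∘⊞∙∘∘⊛?
∙⊛⊛∘∙∙?
∘∘⊛∙≋⊛?

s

∘∙∘≋∙∘?
⊛∙∙⊛∙≋?
∙∘⊛∙∘∙?
∘⊞∙⊚∘⊛?
∙⊛⊛∘∙∙?
∘∘⊛∙≋⊛?
???????

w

∘⊛⊞⊛???
∘∙∘≋∙∘?
⊛∙∙⊛∙≋?
∙∘⊛⊚∘∙?
∘⊞∙∘∘⊛?
∙⊛⊛∘∙∙?
∘∘⊛∙≋⊛?

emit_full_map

∙∙∘≋∙??????
⊛⊛∘≋≋⊛?????
≋⊛∘∘∘⊞∙∘???
∘∘∘∙≋⊛∙∙???
∘∘⊞∘∘∘⊛⊞⊛??
⊛∘⊛⊛≋∘∙∘≋∙∘
?⊛⊛≋⊛⊛∙∙⊛∙≋
?∙∘∘⊛∙∘⊛⊚∘∙
???≋⊛∘⊞∙∘∘⊛
????∙∙⊛⊛∘∙∙
?????∘∘⊛∙≋⊛

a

∘∘⊛⊞⊛??
≋∘∙∘≋∙∘
⊛⊛∙∙⊛∙≋
⊛∙∘⊚∙∘∙
⊛∘⊞∙∘∘⊛
∙∙⊛⊛∘∙∙
?∘∘⊛∙≋⊛

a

∘∘∘⊛⊞⊛?
⊛≋∘∙∘≋∙
≋⊛⊛∙∙⊛∙
∘⊛∙⊚⊛∙∘
≋⊛∘⊞∙∘∘
?∙∙⊛⊛∘∙
??∘∘⊛∙≋

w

∙≋⊛∙∙??
∘∘∘⊛⊞⊛?
⊛≋∘∙∘≋∙
≋⊛⊛⊚∙⊛∙
∘⊛∙∘⊛∙∘
≋⊛∘⊞∙∘∘
?∙∙⊛⊛∘∙

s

∘∘∘⊛⊞⊛?
⊛≋∘∙∘≋∙
≋⊛⊛∙∙⊛∙
∘⊛∙⊚⊛∙∘
≋⊛∘⊞∙∘∘
?∙∙⊛⊛∘∙
??∘∘⊛∙≋

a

⊞∘∘∘⊛⊞⊛
⊛⊛≋∘∙∘≋
⊛≋⊛⊛∙∙⊛
∘∘⊛⊚∘⊛∙
?≋⊛∘⊞∙∘
?≋∙∙⊛⊛∘
???∘∘⊛∙

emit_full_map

∙∙∘≋∙??????
⊛⊛∘≋≋⊛?????
≋⊛∘∘∘⊞∙∘???
∘∘∘∙≋⊛∙∙???
∘∘⊞∘∘∘⊛⊞⊛??
⊛∘⊛⊛≋∘∙∘≋∙∘
?⊛⊛≋⊛⊛∙∙⊛∙≋
?∙∘∘⊛⊚∘⊛∙∘∙
???≋⊛∘⊞∙∘∘⊛
???≋∙∙⊛⊛∘∙∙
?????∘∘⊛∙≋⊛

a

∘⊞∘∘∘⊛⊞
∘⊛⊛≋∘∙∘
⊛⊛≋⊛⊛∙∙
∙∘∘⊚∙∘⊛
?⊛≋⊛∘⊞∙
?⊛≋∙∙⊛⊛
????∘∘⊛

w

∘∘∙≋⊛∙∙
∘⊞∘∘∘⊛⊞
∘⊛⊛≋∘∙∘
⊛⊛≋⊚⊛∙∙
∙∘∘⊛∙∘⊛
?⊛≋⊛∘⊞∙
?⊛≋∙∙⊛⊛

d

∘∙≋⊛∙∙?
⊞∘∘∘⊛⊞⊛
⊛⊛≋∘∙∘≋
⊛≋⊛⊚∙∙⊛
∘∘⊛∙∘⊛∙
⊛≋⊛∘⊞∙∘
⊛≋∙∙⊛⊛∘

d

∙≋⊛∙∙??
∘∘∘⊛⊞⊛?
⊛≋∘∙∘≋∙
≋⊛⊛⊚∙⊛∙
∘⊛∙∘⊛∙∘
≋⊛∘⊞∙∘∘
≋∙∙⊛⊛∘∙

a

∘∙≋⊛∙∙?
⊞∘∘∘⊛⊞⊛
⊛⊛≋∘∙∘≋
⊛≋⊛⊚∙∙⊛
∘∘⊛∙∘⊛∙
⊛≋⊛∘⊞∙∘
⊛≋∙∙⊛⊛∘

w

∘∘∘⊞∙∘?
∘∙≋⊛∙∙?
⊞∘∘∘⊛⊞⊛
⊛⊛≋⊚∙∘≋
⊛≋⊛⊛∙∙⊛
∘∘⊛∙∘⊛∙
⊛≋⊛∘⊞∙∘

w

∘≋≋⊛???
∘∘∘⊞∙∘?
∘∙≋⊛∙∙?
⊞∘∘⊚⊛⊞⊛
⊛⊛≋∘∙∘≋
⊛≋⊛⊛∙∙⊛
∘∘⊛∙∘⊛∙

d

≋≋⊛????
∘∘⊞∙∘⊛?
∙≋⊛∙∙∙?
∘∘∘⊚⊞⊛?
⊛≋∘∙∘≋∙
≋⊛⊛∙∙⊛∙
∘⊛∙∘⊛∙∘

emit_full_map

∙∙∘≋∙??????
⊛⊛∘≋≋⊛?????
≋⊛∘∘∘⊞∙∘⊛??
∘∘∘∙≋⊛∙∙∙??
∘∘⊞∘∘∘⊚⊞⊛??
⊛∘⊛⊛≋∘∙∘≋∙∘
?⊛⊛≋⊛⊛∙∙⊛∙≋
?∙∘∘⊛∙∘⊛∙∘∙
??⊛≋⊛∘⊞∙∘∘⊛
??⊛≋∙∙⊛⊛∘∙∙
?????∘∘⊛∙≋⊛

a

∘≋≋⊛???
∘∘∘⊞∙∘⊛
∘∙≋⊛∙∙∙
⊞∘∘⊚⊛⊞⊛
⊛⊛≋∘∙∘≋
⊛≋⊛⊛∙∙⊛
∘∘⊛∙∘⊛∙

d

≋≋⊛????
∘∘⊞∙∘⊛?
∙≋⊛∙∙∙?
∘∘∘⊚⊞⊛?
⊛≋∘∙∘≋∙
≋⊛⊛∙∙⊛∙
∘⊛∙∘⊛∙∘

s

∘∘⊞∙∘⊛?
∙≋⊛∙∙∙?
∘∘∘⊛⊞⊛?
⊛≋∘⊚∘≋∙
≋⊛⊛∙∙⊛∙
∘⊛∙∘⊛∙∘
≋⊛∘⊞∙∘∘

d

∘⊞∙∘⊛??
≋⊛∙∙∙∘?
∘∘⊛⊞⊛∘?
≋∘∙⊚≋∙∘
⊛⊛∙∙⊛∙≋
⊛∙∘⊛∙∘∙
⊛∘⊞∙∘∘⊛

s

≋⊛∙∙∙∘?
∘∘⊛⊞⊛∘?
≋∘∙∘≋∙∘
⊛⊛∙⊚⊛∙≋
⊛∙∘⊛∙∘∙
⊛∘⊞∙∘∘⊛
∙∙⊛⊛∘∙∙

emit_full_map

∙∙∘≋∙??????
⊛⊛∘≋≋⊛?????
≋⊛∘∘∘⊞∙∘⊛??
∘∘∘∙≋⊛∙∙∙∘?
∘∘⊞∘∘∘⊛⊞⊛∘?
⊛∘⊛⊛≋∘∙∘≋∙∘
?⊛⊛≋⊛⊛∙⊚⊛∙≋
?∙∘∘⊛∙∘⊛∙∘∙
??⊛≋⊛∘⊞∙∘∘⊛
??⊛≋∙∙⊛⊛∘∙∙
?????∘∘⊛∙≋⊛

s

∘∘⊛⊞⊛∘?
≋∘∙∘≋∙∘
⊛⊛∙∙⊛∙≋
⊛∙∘⊚∙∘∙
⊛∘⊞∙∘∘⊛
∙∙⊛⊛∘∙∙
?∘∘⊛∙≋⊛

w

≋⊛∙∙∙∘?
∘∘⊛⊞⊛∘?
≋∘∙∘≋∙∘
⊛⊛∙⊚⊛∙≋
⊛∙∘⊛∙∘∙
⊛∘⊞∙∘∘⊛
∙∙⊛⊛∘∙∙

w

∘⊞∙∘⊛??
≋⊛∙∙∙∘?
∘∘⊛⊞⊛∘?
≋∘∙⊚≋∙∘
⊛⊛∙∙⊛∙≋
⊛∙∘⊛∙∘∙
⊛∘⊞∙∘∘⊛

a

∘∘⊞∙∘⊛?
∙≋⊛∙∙∙∘
∘∘∘⊛⊞⊛∘
⊛≋∘⊚∘≋∙
≋⊛⊛∙∙⊛∙
∘⊛∙∘⊛∙∘
≋⊛∘⊞∙∘∘

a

∘∘∘⊞∙∘⊛
∘∙≋⊛∙∙∙
⊞∘∘∘⊛⊞⊛
⊛⊛≋⊚∙∘≋
⊛≋⊛⊛∙∙⊛
∘∘⊛∙∘⊛∙
⊛≋⊛∘⊞∙∘

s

∘∙≋⊛∙∙∙
⊞∘∘∘⊛⊞⊛
⊛⊛≋∘∙∘≋
⊛≋⊛⊚∙∙⊛
∘∘⊛∙∘⊛∙
⊛≋⊛∘⊞∙∘
⊛≋∙∙⊛⊛∘

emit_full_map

∙∙∘≋∙??????
⊛⊛∘≋≋⊛?????
≋⊛∘∘∘⊞∙∘⊛??
∘∘∘∙≋⊛∙∙∙∘?
∘∘⊞∘∘∘⊛⊞⊛∘?
⊛∘⊛⊛≋∘∙∘≋∙∘
?⊛⊛≋⊛⊚∙∙⊛∙≋
?∙∘∘⊛∙∘⊛∙∘∙
??⊛≋⊛∘⊞∙∘∘⊛
??⊛≋∙∙⊛⊛∘∙∙
?????∘∘⊛∙≋⊛


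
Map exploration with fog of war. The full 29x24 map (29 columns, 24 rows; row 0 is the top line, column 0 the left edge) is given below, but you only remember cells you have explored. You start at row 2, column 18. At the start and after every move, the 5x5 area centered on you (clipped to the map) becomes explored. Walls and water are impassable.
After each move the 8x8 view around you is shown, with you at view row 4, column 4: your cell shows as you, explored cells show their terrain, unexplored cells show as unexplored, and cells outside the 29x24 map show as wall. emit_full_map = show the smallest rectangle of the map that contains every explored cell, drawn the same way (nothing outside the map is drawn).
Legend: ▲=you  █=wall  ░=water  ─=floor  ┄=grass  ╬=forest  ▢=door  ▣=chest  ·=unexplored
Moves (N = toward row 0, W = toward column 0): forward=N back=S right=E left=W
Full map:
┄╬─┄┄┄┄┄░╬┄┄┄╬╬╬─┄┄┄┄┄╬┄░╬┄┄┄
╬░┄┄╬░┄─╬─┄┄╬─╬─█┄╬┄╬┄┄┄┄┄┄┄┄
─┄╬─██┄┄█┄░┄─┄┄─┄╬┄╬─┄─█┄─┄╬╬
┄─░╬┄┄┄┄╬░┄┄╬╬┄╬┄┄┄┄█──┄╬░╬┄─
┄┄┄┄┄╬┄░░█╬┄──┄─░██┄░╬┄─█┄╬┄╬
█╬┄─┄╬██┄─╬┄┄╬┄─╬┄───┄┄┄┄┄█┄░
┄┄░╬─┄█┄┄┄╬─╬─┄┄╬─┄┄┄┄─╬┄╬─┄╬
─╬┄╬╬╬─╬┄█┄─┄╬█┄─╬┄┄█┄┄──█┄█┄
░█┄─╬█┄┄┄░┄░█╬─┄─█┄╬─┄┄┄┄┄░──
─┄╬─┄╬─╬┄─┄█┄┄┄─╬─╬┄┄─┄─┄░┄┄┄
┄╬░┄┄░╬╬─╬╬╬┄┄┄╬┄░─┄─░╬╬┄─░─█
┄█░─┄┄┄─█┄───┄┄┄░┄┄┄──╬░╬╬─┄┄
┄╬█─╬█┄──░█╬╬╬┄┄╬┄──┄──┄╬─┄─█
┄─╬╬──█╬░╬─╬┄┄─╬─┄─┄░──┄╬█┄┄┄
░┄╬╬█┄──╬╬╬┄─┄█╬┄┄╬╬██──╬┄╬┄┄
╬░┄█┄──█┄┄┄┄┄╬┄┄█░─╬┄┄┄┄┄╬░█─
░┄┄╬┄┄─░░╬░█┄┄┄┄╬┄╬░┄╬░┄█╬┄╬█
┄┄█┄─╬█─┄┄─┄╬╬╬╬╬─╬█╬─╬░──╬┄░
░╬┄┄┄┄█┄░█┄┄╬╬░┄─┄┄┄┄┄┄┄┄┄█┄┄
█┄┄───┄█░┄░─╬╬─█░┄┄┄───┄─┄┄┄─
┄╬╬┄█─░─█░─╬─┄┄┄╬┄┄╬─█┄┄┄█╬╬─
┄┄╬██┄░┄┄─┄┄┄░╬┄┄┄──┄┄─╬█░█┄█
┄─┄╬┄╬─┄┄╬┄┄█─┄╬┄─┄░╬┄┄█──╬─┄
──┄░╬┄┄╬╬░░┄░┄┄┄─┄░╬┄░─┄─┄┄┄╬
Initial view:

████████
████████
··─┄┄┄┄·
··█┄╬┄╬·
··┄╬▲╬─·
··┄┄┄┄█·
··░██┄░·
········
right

████████
████████
·─┄┄┄┄┄·
·█┄╬┄╬┄·
·┄╬┄▲─┄·
·┄┄┄┄█─·
·░██┄░╬·
········

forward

████████
████████
████████
·─┄┄┄┄┄·
·█┄╬▲╬┄·
·┄╬┄╬─┄·
·┄┄┄┄█─·
·░██┄░╬·

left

████████
████████
████████
··─┄┄┄┄┄
··█┄▲┄╬┄
··┄╬┄╬─┄
··┄┄┄┄█─
··░██┄░╬

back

████████
████████
··─┄┄┄┄┄
··█┄╬┄╬┄
··┄╬▲╬─┄
··┄┄┄┄█─
··░██┄░╬
········

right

████████
████████
·─┄┄┄┄┄·
·█┄╬┄╬┄·
·┄╬┄▲─┄·
·┄┄┄┄█─·
·░██┄░╬·
········

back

████████
·─┄┄┄┄┄·
·█┄╬┄╬┄·
·┄╬┄╬─┄·
·┄┄┄▲█─·
·░██┄░╬·
··┄───┄·
········

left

████████
··─┄┄┄┄┄
··█┄╬┄╬┄
··┄╬┄╬─┄
··┄┄▲┄█─
··░██┄░╬
··╬┄───┄
········

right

████████
·─┄┄┄┄┄·
·█┄╬┄╬┄·
·┄╬┄╬─┄·
·┄┄┄▲█─·
·░██┄░╬·
·╬┄───┄·
········

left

████████
··─┄┄┄┄┄
··█┄╬┄╬┄
··┄╬┄╬─┄
··┄┄▲┄█─
··░██┄░╬
··╬┄───┄
········

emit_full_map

─┄┄┄┄┄
█┄╬┄╬┄
┄╬┄╬─┄
┄┄▲┄█─
░██┄░╬
╬┄───┄

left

████████
···─┄┄┄┄
··─█┄╬┄╬
··─┄╬┄╬─
··╬┄▲┄┄█
··─░██┄░
··─╬┄───
········

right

████████
··─┄┄┄┄┄
·─█┄╬┄╬┄
·─┄╬┄╬─┄
·╬┄┄▲┄█─
·─░██┄░╬
·─╬┄───┄
········

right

████████
·─┄┄┄┄┄·
─█┄╬┄╬┄·
─┄╬┄╬─┄·
╬┄┄┄▲█─·
─░██┄░╬·
─╬┄───┄·
········

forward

████████
████████
·─┄┄┄┄┄·
─█┄╬┄╬┄·
─┄╬┄▲─┄·
╬┄┄┄┄█─·
─░██┄░╬·
─╬┄───┄·

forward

████████
████████
████████
·─┄┄┄┄┄·
─█┄╬▲╬┄·
─┄╬┄╬─┄·
╬┄┄┄┄█─·
─░██┄░╬·

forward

████████
████████
████████
████████
·─┄┄▲┄┄·
─█┄╬┄╬┄·
─┄╬┄╬─┄·
╬┄┄┄┄█─·

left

████████
████████
████████
████████
··─┄▲┄┄┄
·─█┄╬┄╬┄
·─┄╬┄╬─┄
·╬┄┄┄┄█─

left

████████
████████
████████
████████
··╬─▲┄┄┄
··─█┄╬┄╬
··─┄╬┄╬─
··╬┄┄┄┄█

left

████████
████████
████████
████████
··╬╬▲┄┄┄
··╬─█┄╬┄
··┄─┄╬┄╬
···╬┄┄┄┄

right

████████
████████
████████
████████
·╬╬─▲┄┄┄
·╬─█┄╬┄╬
·┄─┄╬┄╬─
··╬┄┄┄┄█

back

████████
████████
████████
·╬╬─┄┄┄┄
·╬─█▲╬┄╬
·┄─┄╬┄╬─
··╬┄┄┄┄█
··─░██┄░

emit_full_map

╬╬─┄┄┄┄┄
╬─█▲╬┄╬┄
┄─┄╬┄╬─┄
·╬┄┄┄┄█─
·─░██┄░╬
·─╬┄───┄

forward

████████
████████
████████
████████
·╬╬─▲┄┄┄
·╬─█┄╬┄╬
·┄─┄╬┄╬─
··╬┄┄┄┄█

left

████████
████████
████████
████████
··╬╬▲┄┄┄
··╬─█┄╬┄
··┄─┄╬┄╬
···╬┄┄┄┄

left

████████
████████
████████
████████
··╬╬▲─┄┄
··─╬─█┄╬
··┄┄─┄╬┄
····╬┄┄┄

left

████████
████████
████████
████████
··┄╬▲╬─┄
··╬─╬─█┄
··─┄┄─┄╬
·····╬┄┄

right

████████
████████
████████
████████
·┄╬╬▲─┄┄
·╬─╬─█┄╬
·─┄┄─┄╬┄
····╬┄┄┄

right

████████
████████
████████
████████
┄╬╬╬▲┄┄┄
╬─╬─█┄╬┄
─┄┄─┄╬┄╬
···╬┄┄┄┄

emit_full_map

┄╬╬╬▲┄┄┄┄┄
╬─╬─█┄╬┄╬┄
─┄┄─┄╬┄╬─┄
···╬┄┄┄┄█─
···─░██┄░╬
···─╬┄───┄

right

████████
████████
████████
████████
╬╬╬─▲┄┄┄
─╬─█┄╬┄╬
┄┄─┄╬┄╬─
··╬┄┄┄┄█

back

████████
████████
████████
╬╬╬─┄┄┄┄
─╬─█▲╬┄╬
┄┄─┄╬┄╬─
··╬┄┄┄┄█
··─░██┄░

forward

████████
████████
████████
████████
╬╬╬─▲┄┄┄
─╬─█┄╬┄╬
┄┄─┄╬┄╬─
··╬┄┄┄┄█

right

████████
████████
████████
████████
╬╬─┄▲┄┄┄
╬─█┄╬┄╬┄
┄─┄╬┄╬─┄
·╬┄┄┄┄█─

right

████████
████████
████████
████████
╬─┄┄▲┄┄·
─█┄╬┄╬┄·
─┄╬┄╬─┄·
╬┄┄┄┄█─·

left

████████
████████
████████
████████
╬╬─┄▲┄┄┄
╬─█┄╬┄╬┄
┄─┄╬┄╬─┄
·╬┄┄┄┄█─

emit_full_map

┄╬╬╬─┄▲┄┄┄
╬─╬─█┄╬┄╬┄
─┄┄─┄╬┄╬─┄
···╬┄┄┄┄█─
···─░██┄░╬
···─╬┄───┄

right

████████
████████
████████
████████
╬─┄┄▲┄┄·
─█┄╬┄╬┄·
─┄╬┄╬─┄·
╬┄┄┄┄█─·

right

████████
████████
████████
████████
─┄┄┄▲┄╬·
█┄╬┄╬┄┄·
┄╬┄╬─┄─·
┄┄┄┄█─··

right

████████
████████
████████
████████
┄┄┄┄▲╬┄·
┄╬┄╬┄┄┄·
╬┄╬─┄─█·
┄┄┄█─···

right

████████
████████
████████
████████
┄┄┄┄▲┄░·
╬┄╬┄┄┄┄·
┄╬─┄─█┄·
┄┄█─····

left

████████
████████
████████
████████
┄┄┄┄▲╬┄░
┄╬┄╬┄┄┄┄
╬┄╬─┄─█┄
┄┄┄█─···

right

████████
████████
████████
████████
┄┄┄┄▲┄░·
╬┄╬┄┄┄┄·
┄╬─┄─█┄·
┄┄█─····

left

████████
████████
████████
████████
┄┄┄┄▲╬┄░
┄╬┄╬┄┄┄┄
╬┄╬─┄─█┄
┄┄┄█─···

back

████████
████████
████████
┄┄┄┄┄╬┄░
┄╬┄╬▲┄┄┄
╬┄╬─┄─█┄
┄┄┄█──┄·
██┄░╬···

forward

████████
████████
████████
████████
┄┄┄┄▲╬┄░
┄╬┄╬┄┄┄┄
╬┄╬─┄─█┄
┄┄┄█──┄·

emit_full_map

┄╬╬╬─┄┄┄┄▲╬┄░
╬─╬─█┄╬┄╬┄┄┄┄
─┄┄─┄╬┄╬─┄─█┄
···╬┄┄┄┄█──┄·
···─░██┄░╬···
···─╬┄───┄···

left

████████
████████
████████
████████
─┄┄┄▲┄╬┄
█┄╬┄╬┄┄┄
┄╬┄╬─┄─█
┄┄┄┄█──┄

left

████████
████████
████████
████████
╬─┄┄▲┄┄╬
─█┄╬┄╬┄┄
─┄╬┄╬─┄─
╬┄┄┄┄█──


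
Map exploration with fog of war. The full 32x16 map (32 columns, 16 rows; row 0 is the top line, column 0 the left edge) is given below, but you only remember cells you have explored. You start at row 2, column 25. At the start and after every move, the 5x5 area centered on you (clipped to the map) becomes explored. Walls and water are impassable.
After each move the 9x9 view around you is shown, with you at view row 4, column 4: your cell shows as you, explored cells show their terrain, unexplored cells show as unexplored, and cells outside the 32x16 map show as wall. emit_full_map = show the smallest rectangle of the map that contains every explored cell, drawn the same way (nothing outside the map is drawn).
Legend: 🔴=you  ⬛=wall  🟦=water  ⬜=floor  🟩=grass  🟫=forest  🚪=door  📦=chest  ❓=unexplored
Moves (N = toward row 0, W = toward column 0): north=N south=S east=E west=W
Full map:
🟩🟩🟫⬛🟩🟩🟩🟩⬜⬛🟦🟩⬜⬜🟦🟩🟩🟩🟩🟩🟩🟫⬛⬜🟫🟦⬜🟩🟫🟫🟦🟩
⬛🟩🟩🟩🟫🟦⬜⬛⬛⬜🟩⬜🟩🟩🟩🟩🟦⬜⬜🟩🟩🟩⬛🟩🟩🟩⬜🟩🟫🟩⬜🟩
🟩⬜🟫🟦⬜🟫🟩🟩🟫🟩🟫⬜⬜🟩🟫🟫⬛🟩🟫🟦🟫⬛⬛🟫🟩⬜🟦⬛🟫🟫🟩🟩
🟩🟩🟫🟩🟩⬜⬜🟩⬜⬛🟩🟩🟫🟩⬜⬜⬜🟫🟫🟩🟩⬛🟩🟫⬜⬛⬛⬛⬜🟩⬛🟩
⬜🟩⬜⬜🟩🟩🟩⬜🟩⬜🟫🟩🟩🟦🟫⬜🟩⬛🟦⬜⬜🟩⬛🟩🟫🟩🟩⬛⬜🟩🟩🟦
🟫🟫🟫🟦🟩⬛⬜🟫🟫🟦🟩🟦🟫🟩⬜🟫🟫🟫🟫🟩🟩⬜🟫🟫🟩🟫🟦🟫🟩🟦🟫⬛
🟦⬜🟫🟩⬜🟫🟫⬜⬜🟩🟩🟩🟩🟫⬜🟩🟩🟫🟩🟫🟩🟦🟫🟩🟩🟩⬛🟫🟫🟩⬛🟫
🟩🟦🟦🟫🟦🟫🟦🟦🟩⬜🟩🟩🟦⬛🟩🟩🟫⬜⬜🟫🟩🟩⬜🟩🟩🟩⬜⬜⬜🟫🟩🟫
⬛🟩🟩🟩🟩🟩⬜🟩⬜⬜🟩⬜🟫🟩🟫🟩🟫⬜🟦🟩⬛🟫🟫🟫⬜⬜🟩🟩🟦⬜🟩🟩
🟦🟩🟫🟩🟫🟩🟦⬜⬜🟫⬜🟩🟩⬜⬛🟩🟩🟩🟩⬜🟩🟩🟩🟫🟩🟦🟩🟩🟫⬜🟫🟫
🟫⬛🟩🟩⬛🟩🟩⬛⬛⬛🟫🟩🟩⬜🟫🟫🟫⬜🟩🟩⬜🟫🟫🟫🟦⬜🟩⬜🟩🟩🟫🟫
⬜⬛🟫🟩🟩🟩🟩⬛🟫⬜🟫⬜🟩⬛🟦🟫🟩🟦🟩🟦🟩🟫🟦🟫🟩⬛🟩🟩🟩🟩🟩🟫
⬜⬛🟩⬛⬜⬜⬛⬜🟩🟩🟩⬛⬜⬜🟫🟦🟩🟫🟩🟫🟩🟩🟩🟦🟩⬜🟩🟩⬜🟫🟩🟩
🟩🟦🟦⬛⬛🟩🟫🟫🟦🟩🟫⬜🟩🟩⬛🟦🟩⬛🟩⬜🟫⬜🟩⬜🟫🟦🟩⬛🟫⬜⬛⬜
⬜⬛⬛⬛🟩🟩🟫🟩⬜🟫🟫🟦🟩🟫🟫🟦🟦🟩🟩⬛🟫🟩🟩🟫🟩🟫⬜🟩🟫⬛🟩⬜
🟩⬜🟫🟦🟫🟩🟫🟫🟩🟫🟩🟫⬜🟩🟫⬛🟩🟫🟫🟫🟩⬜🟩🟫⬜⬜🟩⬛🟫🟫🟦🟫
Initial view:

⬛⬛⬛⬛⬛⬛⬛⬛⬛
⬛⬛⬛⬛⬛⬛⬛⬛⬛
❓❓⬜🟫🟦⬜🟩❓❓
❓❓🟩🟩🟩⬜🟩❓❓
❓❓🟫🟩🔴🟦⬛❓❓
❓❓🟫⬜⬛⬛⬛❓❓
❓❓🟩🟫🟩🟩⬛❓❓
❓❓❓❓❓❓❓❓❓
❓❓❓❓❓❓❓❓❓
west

⬛⬛⬛⬛⬛⬛⬛⬛⬛
⬛⬛⬛⬛⬛⬛⬛⬛⬛
❓❓⬛⬜🟫🟦⬜🟩❓
❓❓⬛🟩🟩🟩⬜🟩❓
❓❓⬛🟫🔴⬜🟦⬛❓
❓❓🟩🟫⬜⬛⬛⬛❓
❓❓⬛🟩🟫🟩🟩⬛❓
❓❓❓❓❓❓❓❓❓
❓❓❓❓❓❓❓❓❓

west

⬛⬛⬛⬛⬛⬛⬛⬛⬛
⬛⬛⬛⬛⬛⬛⬛⬛⬛
❓❓🟫⬛⬜🟫🟦⬜🟩
❓❓🟩⬛🟩🟩🟩⬜🟩
❓❓⬛⬛🔴🟩⬜🟦⬛
❓❓⬛🟩🟫⬜⬛⬛⬛
❓❓🟩⬛🟩🟫🟩🟩⬛
❓❓❓❓❓❓❓❓❓
❓❓❓❓❓❓❓❓❓

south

⬛⬛⬛⬛⬛⬛⬛⬛⬛
❓❓🟫⬛⬜🟫🟦⬜🟩
❓❓🟩⬛🟩🟩🟩⬜🟩
❓❓⬛⬛🟫🟩⬜🟦⬛
❓❓⬛🟩🔴⬜⬛⬛⬛
❓❓🟩⬛🟩🟫🟩🟩⬛
❓❓⬜🟫🟫🟩🟫❓❓
❓❓❓❓❓❓❓❓❓
❓❓❓❓❓❓❓❓❓

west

⬛⬛⬛⬛⬛⬛⬛⬛⬛
❓❓❓🟫⬛⬜🟫🟦⬜
❓❓🟩🟩⬛🟩🟩🟩⬜
❓❓🟫⬛⬛🟫🟩⬜🟦
❓❓🟩⬛🔴🟫⬜⬛⬛
❓❓⬜🟩⬛🟩🟫🟩🟩
❓❓🟩⬜🟫🟫🟩🟫❓
❓❓❓❓❓❓❓❓❓
❓❓❓❓❓❓❓❓❓

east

⬛⬛⬛⬛⬛⬛⬛⬛⬛
❓❓🟫⬛⬜🟫🟦⬜🟩
❓🟩🟩⬛🟩🟩🟩⬜🟩
❓🟫⬛⬛🟫🟩⬜🟦⬛
❓🟩⬛🟩🔴⬜⬛⬛⬛
❓⬜🟩⬛🟩🟫🟩🟩⬛
❓🟩⬜🟫🟫🟩🟫❓❓
❓❓❓❓❓❓❓❓❓
❓❓❓❓❓❓❓❓❓

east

⬛⬛⬛⬛⬛⬛⬛⬛⬛
❓🟫⬛⬜🟫🟦⬜🟩❓
🟩🟩⬛🟩🟩🟩⬜🟩❓
🟫⬛⬛🟫🟩⬜🟦⬛❓
🟩⬛🟩🟫🔴⬛⬛⬛❓
⬜🟩⬛🟩🟫🟩🟩⬛❓
🟩⬜🟫🟫🟩🟫🟦❓❓
❓❓❓❓❓❓❓❓❓
❓❓❓❓❓❓❓❓❓

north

⬛⬛⬛⬛⬛⬛⬛⬛⬛
⬛⬛⬛⬛⬛⬛⬛⬛⬛
❓🟫⬛⬜🟫🟦⬜🟩❓
🟩🟩⬛🟩🟩🟩⬜🟩❓
🟫⬛⬛🟫🔴⬜🟦⬛❓
🟩⬛🟩🟫⬜⬛⬛⬛❓
⬜🟩⬛🟩🟫🟩🟩⬛❓
🟩⬜🟫🟫🟩🟫🟦❓❓
❓❓❓❓❓❓❓❓❓

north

⬛⬛⬛⬛⬛⬛⬛⬛⬛
⬛⬛⬛⬛⬛⬛⬛⬛⬛
⬛⬛⬛⬛⬛⬛⬛⬛⬛
❓🟫⬛⬜🟫🟦⬜🟩❓
🟩🟩⬛🟩🔴🟩⬜🟩❓
🟫⬛⬛🟫🟩⬜🟦⬛❓
🟩⬛🟩🟫⬜⬛⬛⬛❓
⬜🟩⬛🟩🟫🟩🟩⬛❓
🟩⬜🟫🟫🟩🟫🟦❓❓

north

⬛⬛⬛⬛⬛⬛⬛⬛⬛
⬛⬛⬛⬛⬛⬛⬛⬛⬛
⬛⬛⬛⬛⬛⬛⬛⬛⬛
⬛⬛⬛⬛⬛⬛⬛⬛⬛
❓🟫⬛⬜🔴🟦⬜🟩❓
🟩🟩⬛🟩🟩🟩⬜🟩❓
🟫⬛⬛🟫🟩⬜🟦⬛❓
🟩⬛🟩🟫⬜⬛⬛⬛❓
⬜🟩⬛🟩🟫🟩🟩⬛❓

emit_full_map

❓🟫⬛⬜🔴🟦⬜🟩
🟩🟩⬛🟩🟩🟩⬜🟩
🟫⬛⬛🟫🟩⬜🟦⬛
🟩⬛🟩🟫⬜⬛⬛⬛
⬜🟩⬛🟩🟫🟩🟩⬛
🟩⬜🟫🟫🟩🟫🟦❓

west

⬛⬛⬛⬛⬛⬛⬛⬛⬛
⬛⬛⬛⬛⬛⬛⬛⬛⬛
⬛⬛⬛⬛⬛⬛⬛⬛⬛
⬛⬛⬛⬛⬛⬛⬛⬛⬛
❓❓🟫⬛🔴🟫🟦⬜🟩
❓🟩🟩⬛🟩🟩🟩⬜🟩
❓🟫⬛⬛🟫🟩⬜🟦⬛
❓🟩⬛🟩🟫⬜⬛⬛⬛
❓⬜🟩⬛🟩🟫🟩🟩⬛

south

⬛⬛⬛⬛⬛⬛⬛⬛⬛
⬛⬛⬛⬛⬛⬛⬛⬛⬛
⬛⬛⬛⬛⬛⬛⬛⬛⬛
❓❓🟫⬛⬜🟫🟦⬜🟩
❓🟩🟩⬛🔴🟩🟩⬜🟩
❓🟫⬛⬛🟫🟩⬜🟦⬛
❓🟩⬛🟩🟫⬜⬛⬛⬛
❓⬜🟩⬛🟩🟫🟩🟩⬛
❓🟩⬜🟫🟫🟩🟫🟦❓

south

⬛⬛⬛⬛⬛⬛⬛⬛⬛
⬛⬛⬛⬛⬛⬛⬛⬛⬛
❓❓🟫⬛⬜🟫🟦⬜🟩
❓🟩🟩⬛🟩🟩🟩⬜🟩
❓🟫⬛⬛🔴🟩⬜🟦⬛
❓🟩⬛🟩🟫⬜⬛⬛⬛
❓⬜🟩⬛🟩🟫🟩🟩⬛
❓🟩⬜🟫🟫🟩🟫🟦❓
❓❓❓❓❓❓❓❓❓

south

⬛⬛⬛⬛⬛⬛⬛⬛⬛
❓❓🟫⬛⬜🟫🟦⬜🟩
❓🟩🟩⬛🟩🟩🟩⬜🟩
❓🟫⬛⬛🟫🟩⬜🟦⬛
❓🟩⬛🟩🔴⬜⬛⬛⬛
❓⬜🟩⬛🟩🟫🟩🟩⬛
❓🟩⬜🟫🟫🟩🟫🟦❓
❓❓❓❓❓❓❓❓❓
❓❓❓❓❓❓❓❓❓

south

❓❓🟫⬛⬜🟫🟦⬜🟩
❓🟩🟩⬛🟩🟩🟩⬜🟩
❓🟫⬛⬛🟫🟩⬜🟦⬛
❓🟩⬛🟩🟫⬜⬛⬛⬛
❓⬜🟩⬛🔴🟫🟩🟩⬛
❓🟩⬜🟫🟫🟩🟫🟦❓
❓❓🟦🟫🟩🟩🟩❓❓
❓❓❓❓❓❓❓❓❓
❓❓❓❓❓❓❓❓❓

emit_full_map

❓🟫⬛⬜🟫🟦⬜🟩
🟩🟩⬛🟩🟩🟩⬜🟩
🟫⬛⬛🟫🟩⬜🟦⬛
🟩⬛🟩🟫⬜⬛⬛⬛
⬜🟩⬛🔴🟫🟩🟩⬛
🟩⬜🟫🟫🟩🟫🟦❓
❓🟦🟫🟩🟩🟩❓❓

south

❓🟩🟩⬛🟩🟩🟩⬜🟩
❓🟫⬛⬛🟫🟩⬜🟦⬛
❓🟩⬛🟩🟫⬜⬛⬛⬛
❓⬜🟩⬛🟩🟫🟩🟩⬛
❓🟩⬜🟫🔴🟩🟫🟦❓
❓❓🟦🟫🟩🟩🟩❓❓
❓❓🟩⬜🟩🟩🟩❓❓
❓❓❓❓❓❓❓❓❓
❓❓❓❓❓❓❓❓❓

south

❓🟫⬛⬛🟫🟩⬜🟦⬛
❓🟩⬛🟩🟫⬜⬛⬛⬛
❓⬜🟩⬛🟩🟫🟩🟩⬛
❓🟩⬜🟫🟫🟩🟫🟦❓
❓❓🟦🟫🔴🟩🟩❓❓
❓❓🟩⬜🟩🟩🟩❓❓
❓❓🟫🟫🟫⬜⬜❓❓
❓❓❓❓❓❓❓❓❓
❓❓❓❓❓❓❓❓❓

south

❓🟩⬛🟩🟫⬜⬛⬛⬛
❓⬜🟩⬛🟩🟫🟩🟩⬛
❓🟩⬜🟫🟫🟩🟫🟦❓
❓❓🟦🟫🟩🟩🟩❓❓
❓❓🟩⬜🔴🟩🟩❓❓
❓❓🟫🟫🟫⬜⬜❓❓
❓❓🟩🟩🟫🟩🟦❓❓
❓❓❓❓❓❓❓❓❓
❓❓❓❓❓❓❓❓❓

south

❓⬜🟩⬛🟩🟫🟩🟩⬛
❓🟩⬜🟫🟫🟩🟫🟦❓
❓❓🟦🟫🟩🟩🟩❓❓
❓❓🟩⬜🟩🟩🟩❓❓
❓❓🟫🟫🔴⬜⬜❓❓
❓❓🟩🟩🟫🟩🟦❓❓
❓❓🟫🟫🟫🟦⬜❓❓
❓❓❓❓❓❓❓❓❓
❓❓❓❓❓❓❓❓❓

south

❓🟩⬜🟫🟫🟩🟫🟦❓
❓❓🟦🟫🟩🟩🟩❓❓
❓❓🟩⬜🟩🟩🟩❓❓
❓❓🟫🟫🟫⬜⬜❓❓
❓❓🟩🟩🔴🟩🟦❓❓
❓❓🟫🟫🟫🟦⬜❓❓
❓❓🟫🟦🟫🟩⬛❓❓
❓❓❓❓❓❓❓❓❓
❓❓❓❓❓❓❓❓❓

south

❓❓🟦🟫🟩🟩🟩❓❓
❓❓🟩⬜🟩🟩🟩❓❓
❓❓🟫🟫🟫⬜⬜❓❓
❓❓🟩🟩🟫🟩🟦❓❓
❓❓🟫🟫🔴🟦⬜❓❓
❓❓🟫🟦🟫🟩⬛❓❓
❓❓🟩🟩🟦🟩⬜❓❓
❓❓❓❓❓❓❓❓❓
❓❓❓❓❓❓❓❓❓

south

❓❓🟩⬜🟩🟩🟩❓❓
❓❓🟫🟫🟫⬜⬜❓❓
❓❓🟩🟩🟫🟩🟦❓❓
❓❓🟫🟫🟫🟦⬜❓❓
❓❓🟫🟦🔴🟩⬛❓❓
❓❓🟩🟩🟦🟩⬜❓❓
❓❓⬜🟩⬜🟫🟦❓❓
❓❓❓❓❓❓❓❓❓
❓❓❓❓❓❓❓❓❓

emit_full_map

❓🟫⬛⬜🟫🟦⬜🟩
🟩🟩⬛🟩🟩🟩⬜🟩
🟫⬛⬛🟫🟩⬜🟦⬛
🟩⬛🟩🟫⬜⬛⬛⬛
⬜🟩⬛🟩🟫🟩🟩⬛
🟩⬜🟫🟫🟩🟫🟦❓
❓🟦🟫🟩🟩🟩❓❓
❓🟩⬜🟩🟩🟩❓❓
❓🟫🟫🟫⬜⬜❓❓
❓🟩🟩🟫🟩🟦❓❓
❓🟫🟫🟫🟦⬜❓❓
❓🟫🟦🔴🟩⬛❓❓
❓🟩🟩🟦🟩⬜❓❓
❓⬜🟩⬜🟫🟦❓❓

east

❓🟩⬜🟩🟩🟩❓❓❓
❓🟫🟫🟫⬜⬜❓❓❓
❓🟩🟩🟫🟩🟦🟩❓❓
❓🟫🟫🟫🟦⬜🟩❓❓
❓🟫🟦🟫🔴⬛🟩❓❓
❓🟩🟩🟦🟩⬜🟩❓❓
❓⬜🟩⬜🟫🟦🟩❓❓
❓❓❓❓❓❓❓❓❓
❓❓❓❓❓❓❓❓❓

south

❓🟫🟫🟫⬜⬜❓❓❓
❓🟩🟩🟫🟩🟦🟩❓❓
❓🟫🟫🟫🟦⬜🟩❓❓
❓🟫🟦🟫🟩⬛🟩❓❓
❓🟩🟩🟦🔴⬜🟩❓❓
❓⬜🟩⬜🟫🟦🟩❓❓
❓❓🟩🟫🟩🟫⬜❓❓
❓❓❓❓❓❓❓❓❓
⬛⬛⬛⬛⬛⬛⬛⬛⬛

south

❓🟩🟩🟫🟩🟦🟩❓❓
❓🟫🟫🟫🟦⬜🟩❓❓
❓🟫🟦🟫🟩⬛🟩❓❓
❓🟩🟩🟦🟩⬜🟩❓❓
❓⬜🟩⬜🔴🟦🟩❓❓
❓❓🟩🟫🟩🟫⬜❓❓
❓❓🟩🟫⬜⬜🟩❓❓
⬛⬛⬛⬛⬛⬛⬛⬛⬛
⬛⬛⬛⬛⬛⬛⬛⬛⬛

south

❓🟫🟫🟫🟦⬜🟩❓❓
❓🟫🟦🟫🟩⬛🟩❓❓
❓🟩🟩🟦🟩⬜🟩❓❓
❓⬜🟩⬜🟫🟦🟩❓❓
❓❓🟩🟫🔴🟫⬜❓❓
❓❓🟩🟫⬜⬜🟩❓❓
⬛⬛⬛⬛⬛⬛⬛⬛⬛
⬛⬛⬛⬛⬛⬛⬛⬛⬛
⬛⬛⬛⬛⬛⬛⬛⬛⬛

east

🟫🟫🟫🟦⬜🟩❓❓❓
🟫🟦🟫🟩⬛🟩❓❓❓
🟩🟩🟦🟩⬜🟩🟩❓❓
⬜🟩⬜🟫🟦🟩⬛❓❓
❓🟩🟫🟩🔴⬜🟩❓❓
❓🟩🟫⬜⬜🟩⬛❓❓
⬛⬛⬛⬛⬛⬛⬛⬛⬛
⬛⬛⬛⬛⬛⬛⬛⬛⬛
⬛⬛⬛⬛⬛⬛⬛⬛⬛

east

🟫🟫🟦⬜🟩❓❓❓❓
🟦🟫🟩⬛🟩❓❓❓❓
🟩🟦🟩⬜🟩🟩⬜❓❓
🟩⬜🟫🟦🟩⬛🟫❓❓
🟩🟫🟩🟫🔴🟩🟫❓❓
🟩🟫⬜⬜🟩⬛🟫❓❓
⬛⬛⬛⬛⬛⬛⬛⬛⬛
⬛⬛⬛⬛⬛⬛⬛⬛⬛
⬛⬛⬛⬛⬛⬛⬛⬛⬛

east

🟫🟦⬜🟩❓❓❓❓❓
🟫🟩⬛🟩❓❓❓❓❓
🟦🟩⬜🟩🟩⬜🟫❓❓
⬜🟫🟦🟩⬛🟫⬜❓❓
🟫🟩🟫⬜🔴🟫⬛❓❓
🟫⬜⬜🟩⬛🟫🟫❓❓
⬛⬛⬛⬛⬛⬛⬛⬛⬛
⬛⬛⬛⬛⬛⬛⬛⬛⬛
⬛⬛⬛⬛⬛⬛⬛⬛⬛

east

🟦⬜🟩❓❓❓❓❓⬛
🟩⬛🟩❓❓❓❓❓⬛
🟩⬜🟩🟩⬜🟫🟩❓⬛
🟫🟦🟩⬛🟫⬜⬛❓⬛
🟩🟫⬜🟩🔴⬛🟩❓⬛
⬜⬜🟩⬛🟫🟫🟦❓⬛
⬛⬛⬛⬛⬛⬛⬛⬛⬛
⬛⬛⬛⬛⬛⬛⬛⬛⬛
⬛⬛⬛⬛⬛⬛⬛⬛⬛

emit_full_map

❓🟫⬛⬜🟫🟦⬜🟩❓❓❓
🟩🟩⬛🟩🟩🟩⬜🟩❓❓❓
🟫⬛⬛🟫🟩⬜🟦⬛❓❓❓
🟩⬛🟩🟫⬜⬛⬛⬛❓❓❓
⬜🟩⬛🟩🟫🟩🟩⬛❓❓❓
🟩⬜🟫🟫🟩🟫🟦❓❓❓❓
❓🟦🟫🟩🟩🟩❓❓❓❓❓
❓🟩⬜🟩🟩🟩❓❓❓❓❓
❓🟫🟫🟫⬜⬜❓❓❓❓❓
❓🟩🟩🟫🟩🟦🟩❓❓❓❓
❓🟫🟫🟫🟦⬜🟩❓❓❓❓
❓🟫🟦🟫🟩⬛🟩❓❓❓❓
❓🟩🟩🟦🟩⬜🟩🟩⬜🟫🟩
❓⬜🟩⬜🟫🟦🟩⬛🟫⬜⬛
❓❓🟩🟫🟩🟫⬜🟩🔴⬛🟩
❓❓🟩🟫⬜⬜🟩⬛🟫🟫🟦
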